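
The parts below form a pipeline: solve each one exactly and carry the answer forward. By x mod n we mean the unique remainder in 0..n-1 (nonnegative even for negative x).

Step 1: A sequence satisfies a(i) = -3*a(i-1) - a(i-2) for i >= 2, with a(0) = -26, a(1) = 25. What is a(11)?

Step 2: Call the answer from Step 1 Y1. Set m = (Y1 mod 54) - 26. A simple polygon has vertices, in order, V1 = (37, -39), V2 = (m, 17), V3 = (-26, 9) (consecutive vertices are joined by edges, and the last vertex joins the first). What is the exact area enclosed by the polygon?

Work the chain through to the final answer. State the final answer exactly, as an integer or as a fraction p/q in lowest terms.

660

Step 1: a(2) = -3*(25) - 1*(-26) = -49; iterating: a(2)=-49, a(3)=122, a(4)=-317, a(5)=829, a(6)=-2170, a(7)=5681, a(8)=-14873, a(9)=38938, a(10)=-101941, a(11)=266885; answer 266885
Step 2: Y1 = 266885; m = -9; cross terms: (37*17 - -9*-39)=278, (-9*9 - -26*17)=361, (-26*-39 - 37*9)=681; twice the area = |1320| = 1320; area = 660; answer 660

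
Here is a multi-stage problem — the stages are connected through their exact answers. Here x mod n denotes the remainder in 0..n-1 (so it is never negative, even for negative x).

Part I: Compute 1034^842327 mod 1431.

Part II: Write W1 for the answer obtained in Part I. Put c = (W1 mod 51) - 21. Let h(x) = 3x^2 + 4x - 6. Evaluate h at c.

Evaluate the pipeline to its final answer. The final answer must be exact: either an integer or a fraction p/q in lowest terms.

Part I: squarings mod 1431: 1034^1=1034, 1034^2=199, 1034^4=964, 1034^8=577, 1034^16=937, 1034^32=766, 1034^64=46, 1034^128=685, 1034^256=1288, 1034^512=415, 1034^1024=505, 1034^2048=307, 1034^4096=1234, 1034^8192=172, 1034^16384=964, 1034^32768=577, 1034^65536=937, 1034^131072=766, 1034^262144=46, 1034^524288=685; 1034^842327 = 1034^1 * 1034^2 * 1034^4 * 1034^16 * 1034^64 * 1034^512 * 1034^2048 * 1034^4096 * 1034^16384 * 1034^32768 * 1034^262144 * 1034^524288 = 260 (mod 1431); answer 260
Part II: W1 = 260; c = -16; 3*(-16)^2 + 4*(-16)^1 - 6 = (768) + (-64) + (-6) = 698; answer 698

698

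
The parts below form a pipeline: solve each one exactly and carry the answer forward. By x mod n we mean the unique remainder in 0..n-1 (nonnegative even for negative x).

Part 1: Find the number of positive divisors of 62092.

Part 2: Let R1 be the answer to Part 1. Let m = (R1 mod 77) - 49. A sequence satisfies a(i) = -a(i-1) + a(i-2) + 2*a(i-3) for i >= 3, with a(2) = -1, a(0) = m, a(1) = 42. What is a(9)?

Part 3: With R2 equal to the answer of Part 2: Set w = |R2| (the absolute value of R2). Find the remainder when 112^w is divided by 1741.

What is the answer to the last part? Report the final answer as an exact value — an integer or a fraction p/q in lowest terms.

Part 1: 62092 = 2^2 * 19^2 * 43; number of divisors = (2+1) * (2+1) * (1+1) = 18; answer 18
Part 2: R1 = 18; m = -31; a(3) = -1*(-1) + 1*(42) + 2*(-31) = -19; iterating: a(3)=-19, a(4)=102, a(5)=-123, a(6)=187, a(7)=-106, a(8)=47, a(9)=221; answer 221
Part 3: R2 = 221; w = 221; squarings mod 1741: 112^1=112, 112^2=357, 112^4=356, 112^8=1384, 112^16=356, 112^32=1384, 112^64=356, 112^128=1384; 112^221 = 112^1 * 112^4 * 112^8 * 112^16 * 112^64 * 112^128 = 1570 (mod 1741); answer 1570

1570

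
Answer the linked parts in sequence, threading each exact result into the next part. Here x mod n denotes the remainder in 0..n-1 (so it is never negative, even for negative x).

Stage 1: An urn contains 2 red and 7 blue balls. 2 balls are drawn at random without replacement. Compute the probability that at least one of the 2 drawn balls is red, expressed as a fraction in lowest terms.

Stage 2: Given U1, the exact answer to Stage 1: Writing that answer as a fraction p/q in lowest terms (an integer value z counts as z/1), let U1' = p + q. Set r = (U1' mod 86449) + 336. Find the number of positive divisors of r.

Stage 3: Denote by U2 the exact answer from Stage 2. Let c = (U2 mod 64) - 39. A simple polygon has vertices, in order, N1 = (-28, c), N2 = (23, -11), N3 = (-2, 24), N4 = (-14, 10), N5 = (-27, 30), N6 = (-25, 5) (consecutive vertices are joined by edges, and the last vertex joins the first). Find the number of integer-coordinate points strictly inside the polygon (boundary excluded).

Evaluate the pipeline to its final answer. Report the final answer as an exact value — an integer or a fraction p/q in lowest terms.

Stage 1: total draws C(9,2) = 36; complement C(7,2) = 21; favorable 36 - 21 = 15; P = 5/12; answer 5/12
Stage 2: U1 = 5/12; threaded value p + q = 17; r = 353; 353 is prime, so its only divisors are 1 and 353; count = 2; answer 2
Stage 3: U2 = 2; c = -37; cross terms: (-28*-11 - 23*-37)=1159, (23*24 - -2*-11)=530, (-2*10 - -14*24)=316, (-14*30 - -27*10)=-150, (-27*5 - -25*30)=615, (-25*-37 - -28*5)=1065; twice the area = |3535| = 3535; area = 3535/2; boundary points = 1 + 5 + 2 + 1 + 1 + 3 = 13; strictly interior points = area - boundary/2 + 1 = 1762; answer 1762

1762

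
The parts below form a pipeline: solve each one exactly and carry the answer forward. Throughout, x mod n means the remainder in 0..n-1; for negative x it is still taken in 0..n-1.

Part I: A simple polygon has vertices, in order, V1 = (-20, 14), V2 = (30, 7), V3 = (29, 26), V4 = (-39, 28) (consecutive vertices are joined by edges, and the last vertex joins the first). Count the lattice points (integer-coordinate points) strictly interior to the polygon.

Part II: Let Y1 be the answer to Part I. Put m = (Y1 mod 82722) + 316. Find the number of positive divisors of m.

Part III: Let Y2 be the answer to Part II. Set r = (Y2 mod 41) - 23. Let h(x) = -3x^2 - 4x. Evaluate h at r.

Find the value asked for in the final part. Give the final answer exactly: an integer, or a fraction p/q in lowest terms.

Part I: cross terms: (-20*7 - 30*14)=-560, (30*26 - 29*7)=577, (29*28 - -39*26)=1826, (-39*14 - -20*28)=14; twice the area = |1857| = 1857; area = 1857/2; boundary points = 1 + 1 + 2 + 1 = 5; strictly interior points = area - boundary/2 + 1 = 927; answer 927
Part II: Y1 = 927; m = 1243; 1243 = 11 * 113; number of divisors = (1+1) * (1+1) = 4; answer 4
Part III: Y2 = 4; r = -19; -3*(-19)^2 - 4*(-19)^1 = (-1083) + (76) = -1007; answer -1007

-1007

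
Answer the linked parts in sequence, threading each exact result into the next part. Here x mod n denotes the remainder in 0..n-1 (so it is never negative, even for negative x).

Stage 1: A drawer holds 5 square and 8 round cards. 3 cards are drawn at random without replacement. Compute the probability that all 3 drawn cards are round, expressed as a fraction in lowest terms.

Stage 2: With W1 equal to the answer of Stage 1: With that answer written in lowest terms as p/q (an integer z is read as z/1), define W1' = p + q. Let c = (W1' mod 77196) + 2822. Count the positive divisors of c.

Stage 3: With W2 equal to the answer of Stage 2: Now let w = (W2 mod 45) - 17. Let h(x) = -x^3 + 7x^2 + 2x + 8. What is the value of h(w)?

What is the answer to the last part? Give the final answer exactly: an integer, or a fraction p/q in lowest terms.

Stage 1: total draws C(13,3) = 286; favorable C(8,3) = 56; P = 28/143; answer 28/143
Stage 2: W1 = 28/143; threaded value p + q = 171; c = 2993; 2993 = 41 * 73; number of divisors = (1+1) * (1+1) = 4; answer 4
Stage 3: W2 = 4; w = -13; -1*(-13)^3 + 7*(-13)^2 + 2*(-13)^1 + 8 = (2197) + (1183) + (-26) + (8) = 3362; answer 3362

3362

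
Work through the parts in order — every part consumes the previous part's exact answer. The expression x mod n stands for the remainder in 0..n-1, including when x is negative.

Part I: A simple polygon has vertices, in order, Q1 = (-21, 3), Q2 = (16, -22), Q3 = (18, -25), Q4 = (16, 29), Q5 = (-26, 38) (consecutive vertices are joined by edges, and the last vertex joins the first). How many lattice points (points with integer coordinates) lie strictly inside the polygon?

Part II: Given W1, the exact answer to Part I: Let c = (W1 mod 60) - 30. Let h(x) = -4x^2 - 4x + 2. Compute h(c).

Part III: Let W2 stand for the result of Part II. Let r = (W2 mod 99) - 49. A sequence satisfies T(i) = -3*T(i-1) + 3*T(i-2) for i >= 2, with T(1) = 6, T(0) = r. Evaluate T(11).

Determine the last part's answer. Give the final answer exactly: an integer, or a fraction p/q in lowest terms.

-7397892

Part I: cross terms: (-21*-22 - 16*3)=414, (16*-25 - 18*-22)=-4, (18*29 - 16*-25)=922, (16*38 - -26*29)=1362, (-26*3 - -21*38)=720; twice the area = |3414| = 3414; area = 1707; boundary points = 1 + 1 + 2 + 3 + 5 = 12; strictly interior points = area - boundary/2 + 1 = 1702; answer 1702
Part II: W1 = 1702; c = -8; -4*(-8)^2 - 4*(-8)^1 + 2 = (-256) + (32) + (2) = -222; answer -222
Part III: W2 = -222; r = 26; T(2) = -3*(6) + 3*(26) = 60; iterating: T(2)=60, T(3)=-162, T(4)=666, T(5)=-2484, T(6)=9450, T(7)=-35802, T(8)=135756, T(9)=-514674, T(10)=1951290, T(11)=-7397892; answer -7397892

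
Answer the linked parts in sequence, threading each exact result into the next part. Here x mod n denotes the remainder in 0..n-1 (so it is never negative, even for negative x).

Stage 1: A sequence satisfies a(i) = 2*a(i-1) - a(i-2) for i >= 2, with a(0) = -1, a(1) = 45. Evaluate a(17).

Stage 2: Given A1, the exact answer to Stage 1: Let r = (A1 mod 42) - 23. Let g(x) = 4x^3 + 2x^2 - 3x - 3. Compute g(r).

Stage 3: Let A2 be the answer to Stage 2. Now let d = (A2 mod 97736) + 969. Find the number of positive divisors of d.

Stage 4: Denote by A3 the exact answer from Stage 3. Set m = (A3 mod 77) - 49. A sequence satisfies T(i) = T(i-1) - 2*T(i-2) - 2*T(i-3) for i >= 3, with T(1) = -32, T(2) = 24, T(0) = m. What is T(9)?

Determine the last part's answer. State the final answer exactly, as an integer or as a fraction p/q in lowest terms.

Stage 1: a(2) = 2*(45) - 1*(-1) = 91; iterating: a(2)=91, a(3)=137, a(4)=183, a(5)=229, a(6)=275, a(7)=321, a(8)=367, a(9)=413, a(10)=459, a(11)=505, a(12)=551, a(13)=597, a(14)=643, a(15)=689, a(16)=735, a(17)=781; answer 781
Stage 2: A1 = 781; r = 2; 4*(2)^3 + 2*(2)^2 - 3*(2)^1 - 3 = (32) + (8) + (-6) + (-3) = 31; answer 31
Stage 3: A2 = 31; d = 1000; 1000 = 2^3 * 5^3; number of divisors = (3+1) * (3+1) = 16; answer 16
Stage 4: A3 = 16; m = -33; T(3) = 1*(24) - 2*(-32) - 2*(-33) = 154; iterating: T(3)=154, T(4)=170, T(5)=-186, T(6)=-834, T(7)=-802, T(8)=1238, T(9)=4510; answer 4510

4510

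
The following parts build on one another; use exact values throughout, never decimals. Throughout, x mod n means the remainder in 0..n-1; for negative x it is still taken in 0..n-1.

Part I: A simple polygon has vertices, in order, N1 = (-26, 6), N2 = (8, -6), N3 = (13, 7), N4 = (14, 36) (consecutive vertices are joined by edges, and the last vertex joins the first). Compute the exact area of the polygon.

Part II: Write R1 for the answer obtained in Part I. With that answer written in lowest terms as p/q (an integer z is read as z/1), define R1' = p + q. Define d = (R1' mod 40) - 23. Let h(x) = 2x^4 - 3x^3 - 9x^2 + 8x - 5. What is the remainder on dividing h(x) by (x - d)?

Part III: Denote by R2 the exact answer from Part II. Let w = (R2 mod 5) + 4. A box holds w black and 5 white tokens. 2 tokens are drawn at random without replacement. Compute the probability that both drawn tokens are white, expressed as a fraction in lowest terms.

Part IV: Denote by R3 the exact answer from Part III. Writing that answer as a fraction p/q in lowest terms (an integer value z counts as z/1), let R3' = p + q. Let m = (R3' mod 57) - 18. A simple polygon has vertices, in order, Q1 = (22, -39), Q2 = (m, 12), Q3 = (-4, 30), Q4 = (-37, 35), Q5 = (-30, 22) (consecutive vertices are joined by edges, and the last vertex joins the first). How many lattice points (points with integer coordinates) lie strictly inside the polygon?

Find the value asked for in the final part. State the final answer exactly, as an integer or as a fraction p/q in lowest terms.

Part I: cross terms: (-26*-6 - 8*6)=108, (8*7 - 13*-6)=134, (13*36 - 14*7)=370, (14*6 - -26*36)=1020; twice the area = |1632| = 1632; area = 816; answer 816
Part II: R1 = 816; threaded value p + q = 817; d = -6; remainder = value at the root: 2*(-6)^4 - 3*(-6)^3 - 9*(-6)^2 + 8*(-6)^1 - 5 = (2592) + (648) + (-324) + (-48) + (-5) = 2863; answer 2863
Part III: R2 = 2863; w = 7; total draws C(12,2) = 66; favorable C(5,2) = 10; P = 5/33; answer 5/33
Part IV: R3 = 5/33; threaded value p + q = 38; m = 20; cross terms: (22*12 - 20*-39)=1044, (20*30 - -4*12)=648, (-4*35 - -37*30)=970, (-37*22 - -30*35)=236, (-30*-39 - 22*22)=686; twice the area = |3584| = 3584; area = 1792; boundary points = 1 + 6 + 1 + 1 + 1 = 10; strictly interior points = area - boundary/2 + 1 = 1788; answer 1788

1788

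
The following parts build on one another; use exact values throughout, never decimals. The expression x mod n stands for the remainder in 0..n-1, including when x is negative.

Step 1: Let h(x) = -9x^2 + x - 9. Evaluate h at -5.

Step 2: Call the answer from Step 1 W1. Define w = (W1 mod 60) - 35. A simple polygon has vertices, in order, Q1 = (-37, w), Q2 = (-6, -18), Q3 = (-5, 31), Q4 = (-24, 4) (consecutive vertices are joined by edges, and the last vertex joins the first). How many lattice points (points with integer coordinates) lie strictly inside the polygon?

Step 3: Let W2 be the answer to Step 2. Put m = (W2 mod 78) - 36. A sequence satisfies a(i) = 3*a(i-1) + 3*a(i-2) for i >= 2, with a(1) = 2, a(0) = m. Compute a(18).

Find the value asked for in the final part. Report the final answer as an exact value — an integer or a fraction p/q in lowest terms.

Step 1: -9*(-5)^2 + 1*(-5)^1 - 9 = (-225) + (-5) + (-9) = -239; answer -239
Step 2: W1 = -239; w = -34; cross terms: (-37*-18 - -6*-34)=462, (-6*31 - -5*-18)=-276, (-5*4 - -24*31)=724, (-24*-34 - -37*4)=964; twice the area = |1874| = 1874; area = 937; boundary points = 1 + 1 + 1 + 1 = 4; strictly interior points = area - boundary/2 + 1 = 936; answer 936
Step 3: W2 = 936; m = -36; a(2) = 3*(2) + 3*(-36) = -102; iterating: a(2)=-102, a(3)=-300, a(4)=-1206, a(5)=-4518, a(6)=-17172, a(7)=-65070, a(8)=-246726, a(9)=-935388, a(10)=-3546342, a(11)=-13445190, a(12)=-50974596, a(13)=-193259358, a(14)=-732701862, a(15)=-2777883660, a(16)=-10531756566, a(17)=-39928920678, a(18)=-151382031732; answer -151382031732

-151382031732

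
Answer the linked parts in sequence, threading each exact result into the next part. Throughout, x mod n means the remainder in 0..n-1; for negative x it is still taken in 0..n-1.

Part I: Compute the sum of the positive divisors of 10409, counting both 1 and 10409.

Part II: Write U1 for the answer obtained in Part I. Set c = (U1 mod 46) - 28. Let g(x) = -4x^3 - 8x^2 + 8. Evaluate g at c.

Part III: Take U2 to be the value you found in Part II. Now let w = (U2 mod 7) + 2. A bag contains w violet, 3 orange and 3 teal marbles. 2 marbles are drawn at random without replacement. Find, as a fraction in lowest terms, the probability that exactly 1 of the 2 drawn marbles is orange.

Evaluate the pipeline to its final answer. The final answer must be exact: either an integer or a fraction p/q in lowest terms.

Part I: 10409 = 7 * 1487; sigma = (1 + 7) * (1 + 1487) = 8 * 1488 = 11904; answer 11904
Part II: U1 = 11904; c = 8; -4*(8)^3 - 8*(8)^2 + 8 = (-2048) + (-512) + (8) = -2552; answer -2552
Part III: U2 = -2552; w = 5; total draws C(11,2) = 55; favorable C(3,1)*C(8,1) = 24; P = 24/55; answer 24/55

24/55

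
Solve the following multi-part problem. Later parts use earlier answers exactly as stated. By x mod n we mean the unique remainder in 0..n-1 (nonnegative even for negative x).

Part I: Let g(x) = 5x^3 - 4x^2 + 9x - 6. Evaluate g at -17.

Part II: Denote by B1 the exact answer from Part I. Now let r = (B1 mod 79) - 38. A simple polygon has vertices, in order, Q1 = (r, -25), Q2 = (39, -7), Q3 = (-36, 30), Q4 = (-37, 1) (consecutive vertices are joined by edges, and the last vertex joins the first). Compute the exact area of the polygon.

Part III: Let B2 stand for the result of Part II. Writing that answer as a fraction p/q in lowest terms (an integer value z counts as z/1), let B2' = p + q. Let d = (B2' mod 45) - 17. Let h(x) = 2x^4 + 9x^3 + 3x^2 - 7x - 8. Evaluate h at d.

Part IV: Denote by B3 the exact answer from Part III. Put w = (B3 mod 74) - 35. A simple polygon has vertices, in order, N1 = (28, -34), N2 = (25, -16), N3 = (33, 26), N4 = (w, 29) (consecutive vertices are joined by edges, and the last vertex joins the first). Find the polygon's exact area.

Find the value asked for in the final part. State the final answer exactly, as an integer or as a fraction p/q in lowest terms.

Part I: 5*(-17)^3 - 4*(-17)^2 + 9*(-17)^1 - 6 = (-24565) + (-1156) + (-153) + (-6) = -25880; answer -25880
Part II: B1 = -25880; r = -6; cross terms: (-6*-7 - 39*-25)=1017, (39*30 - -36*-7)=918, (-36*1 - -37*30)=1074, (-37*-25 - -6*1)=931; twice the area = |3940| = 3940; area = 1970; answer 1970
Part III: B2 = 1970; threaded value p + q = 1971; d = 19; 2*(19)^4 + 9*(19)^3 + 3*(19)^2 - 7*(19)^1 - 8 = (260642) + (61731) + (1083) + (-133) + (-8) = 323315; answer 323315
Part IV: B3 = 323315; w = -26; cross terms: (28*-16 - 25*-34)=402, (25*26 - 33*-16)=1178, (33*29 - -26*26)=1633, (-26*-34 - 28*29)=72; twice the area = |3285| = 3285; area = 3285/2; answer 3285/2

3285/2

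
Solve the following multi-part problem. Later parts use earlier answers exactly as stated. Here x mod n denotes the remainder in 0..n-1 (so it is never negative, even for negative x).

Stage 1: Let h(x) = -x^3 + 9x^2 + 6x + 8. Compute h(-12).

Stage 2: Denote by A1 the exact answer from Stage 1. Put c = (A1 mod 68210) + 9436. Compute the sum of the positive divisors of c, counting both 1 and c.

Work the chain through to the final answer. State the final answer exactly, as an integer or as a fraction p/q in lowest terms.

28952

Stage 1: -1*(-12)^3 + 9*(-12)^2 + 6*(-12)^1 + 8 = (1728) + (1296) + (-72) + (8) = 2960; answer 2960
Stage 2: A1 = 2960; c = 12396; 12396 = 2^2 * 3 * 1033; sigma = (1 + 2 + 4) * (1 + 3) * (1 + 1033) = 7 * 4 * 1034 = 28952; answer 28952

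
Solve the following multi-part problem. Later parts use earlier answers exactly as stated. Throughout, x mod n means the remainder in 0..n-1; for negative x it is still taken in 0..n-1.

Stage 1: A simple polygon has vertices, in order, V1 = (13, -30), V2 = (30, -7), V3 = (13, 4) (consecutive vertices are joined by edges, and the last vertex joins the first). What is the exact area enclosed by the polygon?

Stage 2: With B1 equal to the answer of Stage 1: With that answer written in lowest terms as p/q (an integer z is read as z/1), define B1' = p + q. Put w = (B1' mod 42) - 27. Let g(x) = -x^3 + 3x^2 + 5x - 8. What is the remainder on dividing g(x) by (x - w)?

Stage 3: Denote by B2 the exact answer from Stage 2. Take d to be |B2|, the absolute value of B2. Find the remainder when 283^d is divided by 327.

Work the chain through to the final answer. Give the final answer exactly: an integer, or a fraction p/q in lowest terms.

Stage 1: cross terms: (13*-7 - 30*-30)=809, (30*4 - 13*-7)=211, (13*-30 - 13*4)=-442; twice the area = |578| = 578; area = 289; answer 289
Stage 2: B1 = 289; threaded value p + q = 290; w = 11; remainder = value at the root: -1*(11)^3 + 3*(11)^2 + 5*(11)^1 - 8 = (-1331) + (363) + (55) + (-8) = -921; answer -921
Stage 3: B2 = -921; d = 921; squarings mod 327: 283^1=283, 283^2=301, 283^4=22, 283^8=157, 283^16=124, 283^32=7, 283^64=49, 283^128=112, 283^256=118, 283^512=190; 283^921 = 283^1 * 283^8 * 283^16 * 283^128 * 283^256 * 283^512 = 55 (mod 327); answer 55

55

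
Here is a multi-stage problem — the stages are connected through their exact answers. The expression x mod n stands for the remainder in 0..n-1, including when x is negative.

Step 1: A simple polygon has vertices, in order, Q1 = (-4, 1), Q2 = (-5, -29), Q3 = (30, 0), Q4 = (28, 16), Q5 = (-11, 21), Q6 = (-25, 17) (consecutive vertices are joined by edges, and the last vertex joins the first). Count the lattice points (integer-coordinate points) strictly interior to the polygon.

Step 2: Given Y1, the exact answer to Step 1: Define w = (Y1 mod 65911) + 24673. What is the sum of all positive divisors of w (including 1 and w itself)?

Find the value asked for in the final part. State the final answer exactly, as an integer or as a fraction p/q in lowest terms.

40320

Step 1: cross terms: (-4*-29 - -5*1)=121, (-5*0 - 30*-29)=870, (30*16 - 28*0)=480, (28*21 - -11*16)=764, (-11*17 - -25*21)=338, (-25*1 - -4*17)=43; twice the area = |2616| = 2616; area = 1308; boundary points = 1 + 1 + 2 + 1 + 2 + 1 = 8; strictly interior points = area - boundary/2 + 1 = 1305; answer 1305
Step 2: Y1 = 1305; w = 25978; 25978 = 2 * 31 * 419; sigma = (1 + 2) * (1 + 31) * (1 + 419) = 3 * 32 * 420 = 40320; answer 40320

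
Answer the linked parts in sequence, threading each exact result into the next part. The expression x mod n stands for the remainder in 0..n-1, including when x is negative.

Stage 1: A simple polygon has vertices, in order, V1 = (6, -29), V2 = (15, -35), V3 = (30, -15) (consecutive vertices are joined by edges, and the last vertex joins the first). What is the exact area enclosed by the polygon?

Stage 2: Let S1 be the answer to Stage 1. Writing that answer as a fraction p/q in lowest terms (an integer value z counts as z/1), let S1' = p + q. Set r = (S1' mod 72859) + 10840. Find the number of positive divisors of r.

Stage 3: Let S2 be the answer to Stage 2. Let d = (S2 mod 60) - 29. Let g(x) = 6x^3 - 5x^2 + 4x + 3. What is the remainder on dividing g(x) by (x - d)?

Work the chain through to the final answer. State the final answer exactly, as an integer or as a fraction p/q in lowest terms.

Stage 1: cross terms: (6*-35 - 15*-29)=225, (15*-15 - 30*-35)=825, (30*-29 - 6*-15)=-780; twice the area = |270| = 270; area = 135; answer 135
Stage 2: S1 = 135; threaded value p + q = 136; r = 10976; 10976 = 2^5 * 7^3; number of divisors = (5+1) * (3+1) = 24; answer 24
Stage 3: S2 = 24; d = -5; remainder = value at the root: 6*(-5)^3 - 5*(-5)^2 + 4*(-5)^1 + 3 = (-750) + (-125) + (-20) + (3) = -892; answer -892

-892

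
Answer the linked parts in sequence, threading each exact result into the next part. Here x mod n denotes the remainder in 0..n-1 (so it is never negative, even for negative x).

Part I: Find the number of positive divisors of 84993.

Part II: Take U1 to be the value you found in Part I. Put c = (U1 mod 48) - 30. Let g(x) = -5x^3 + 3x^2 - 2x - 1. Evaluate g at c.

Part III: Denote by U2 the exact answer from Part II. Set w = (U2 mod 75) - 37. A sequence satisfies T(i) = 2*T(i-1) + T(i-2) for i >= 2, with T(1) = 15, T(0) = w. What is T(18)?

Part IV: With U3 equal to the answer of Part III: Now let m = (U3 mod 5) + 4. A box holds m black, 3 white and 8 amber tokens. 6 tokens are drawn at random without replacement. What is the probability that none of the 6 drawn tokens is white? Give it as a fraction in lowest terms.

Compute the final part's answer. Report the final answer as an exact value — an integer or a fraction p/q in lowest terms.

Part I: 84993 = 3 * 41 * 691; number of divisors = (1+1) * (1+1) * (1+1) = 8; answer 8
Part II: U1 = 8; c = -22; -5*(-22)^3 + 3*(-22)^2 - 2*(-22)^1 - 1 = (53240) + (1452) + (44) + (-1) = 54735; answer 54735
Part III: U2 = 54735; w = 23; T(2) = 2*(15) + 1*(23) = 53; iterating: T(2)=53, T(3)=121, T(4)=295, T(5)=711, T(6)=1717, T(7)=4145, T(8)=10007, T(9)=24159, T(10)=58325, T(11)=140809, T(12)=339943, T(13)=820695, T(14)=1981333, T(15)=4783361, T(16)=11548055, T(17)=27879471, T(18)=67306997; answer 67306997
Part IV: U3 = 67306997; m = 6; total draws C(17,6) = 12376; favorable C(14,6) = 3003; P = 33/136; answer 33/136

33/136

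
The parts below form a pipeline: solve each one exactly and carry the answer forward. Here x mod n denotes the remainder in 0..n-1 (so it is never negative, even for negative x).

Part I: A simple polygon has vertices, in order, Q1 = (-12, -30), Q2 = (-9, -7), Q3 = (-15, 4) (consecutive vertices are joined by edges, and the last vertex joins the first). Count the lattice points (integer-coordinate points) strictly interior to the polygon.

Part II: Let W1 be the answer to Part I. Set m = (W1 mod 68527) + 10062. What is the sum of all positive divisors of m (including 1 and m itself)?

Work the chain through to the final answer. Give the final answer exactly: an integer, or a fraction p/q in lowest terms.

10360

Part I: cross terms: (-12*-7 - -9*-30)=-186, (-9*4 - -15*-7)=-141, (-15*-30 - -12*4)=498; twice the area = |171| = 171; area = 171/2; boundary points = 1 + 1 + 1 = 3; strictly interior points = area - boundary/2 + 1 = 85; answer 85
Part II: W1 = 85; m = 10147; 10147 = 73 * 139; sigma = (1 + 73) * (1 + 139) = 74 * 140 = 10360; answer 10360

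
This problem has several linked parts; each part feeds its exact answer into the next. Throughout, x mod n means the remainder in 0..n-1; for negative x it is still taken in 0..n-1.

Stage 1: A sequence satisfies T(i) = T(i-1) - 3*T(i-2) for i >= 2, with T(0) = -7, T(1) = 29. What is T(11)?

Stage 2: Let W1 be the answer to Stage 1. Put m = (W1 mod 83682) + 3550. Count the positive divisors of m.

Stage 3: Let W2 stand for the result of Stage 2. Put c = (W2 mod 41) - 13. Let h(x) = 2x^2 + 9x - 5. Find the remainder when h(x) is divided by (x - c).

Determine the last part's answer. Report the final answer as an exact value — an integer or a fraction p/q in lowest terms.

-12

Stage 1: T(2) = 1*(29) - 3*(-7) = 50; iterating: T(2)=50, T(3)=-37, T(4)=-187, T(5)=-76, T(6)=485, T(7)=713, T(8)=-742, T(9)=-2881, T(10)=-655, T(11)=7988; answer 7988
Stage 2: W1 = 7988; m = 11538; 11538 = 2 * 3^2 * 641; number of divisors = (1+1) * (2+1) * (1+1) = 12; answer 12
Stage 3: W2 = 12; c = -1; remainder = value at the root: 2*(-1)^2 + 9*(-1)^1 - 5 = (2) + (-9) + (-5) = -12; answer -12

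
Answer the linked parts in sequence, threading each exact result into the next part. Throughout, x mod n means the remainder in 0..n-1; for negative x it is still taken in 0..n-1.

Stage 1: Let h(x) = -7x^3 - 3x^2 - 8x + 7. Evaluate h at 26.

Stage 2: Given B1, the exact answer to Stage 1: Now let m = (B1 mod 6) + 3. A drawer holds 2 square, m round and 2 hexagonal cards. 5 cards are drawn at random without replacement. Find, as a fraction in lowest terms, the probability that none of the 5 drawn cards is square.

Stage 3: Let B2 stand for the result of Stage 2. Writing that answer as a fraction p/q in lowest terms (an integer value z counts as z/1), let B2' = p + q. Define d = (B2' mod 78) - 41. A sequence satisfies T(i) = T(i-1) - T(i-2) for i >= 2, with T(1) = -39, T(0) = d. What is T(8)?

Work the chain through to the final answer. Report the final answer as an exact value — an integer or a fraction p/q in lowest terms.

-29

Stage 1: -7*(26)^3 - 3*(26)^2 - 8*(26)^1 + 7 = (-123032) + (-2028) + (-208) + (7) = -125261; answer -125261
Stage 2: B1 = -125261; m = 4; total draws C(8,5) = 56; favorable C(6,5) = 6; P = 3/28; answer 3/28
Stage 3: B2 = 3/28; threaded value p + q = 31; d = -10; T(2) = 1*(-39) - 1*(-10) = -29; iterating: T(2)=-29, T(3)=10, T(4)=39, T(5)=29, T(6)=-10, T(7)=-39, T(8)=-29; answer -29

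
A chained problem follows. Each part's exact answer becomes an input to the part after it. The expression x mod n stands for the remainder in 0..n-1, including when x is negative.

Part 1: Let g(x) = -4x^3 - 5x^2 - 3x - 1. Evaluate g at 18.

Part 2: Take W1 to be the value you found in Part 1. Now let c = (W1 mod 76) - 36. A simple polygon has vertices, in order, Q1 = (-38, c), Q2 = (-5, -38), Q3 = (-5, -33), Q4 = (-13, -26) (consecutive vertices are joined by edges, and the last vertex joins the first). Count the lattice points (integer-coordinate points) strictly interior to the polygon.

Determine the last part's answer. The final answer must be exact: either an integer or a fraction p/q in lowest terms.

Part 1: -4*(18)^3 - 5*(18)^2 - 3*(18)^1 - 1 = (-23328) + (-1620) + (-54) + (-1) = -25003; answer -25003
Part 2: W1 = -25003; c = -35; cross terms: (-38*-38 - -5*-35)=1269, (-5*-33 - -5*-38)=-25, (-5*-26 - -13*-33)=-299, (-13*-35 - -38*-26)=-533; twice the area = |412| = 412; area = 206; boundary points = 3 + 5 + 1 + 1 = 10; strictly interior points = area - boundary/2 + 1 = 202; answer 202

202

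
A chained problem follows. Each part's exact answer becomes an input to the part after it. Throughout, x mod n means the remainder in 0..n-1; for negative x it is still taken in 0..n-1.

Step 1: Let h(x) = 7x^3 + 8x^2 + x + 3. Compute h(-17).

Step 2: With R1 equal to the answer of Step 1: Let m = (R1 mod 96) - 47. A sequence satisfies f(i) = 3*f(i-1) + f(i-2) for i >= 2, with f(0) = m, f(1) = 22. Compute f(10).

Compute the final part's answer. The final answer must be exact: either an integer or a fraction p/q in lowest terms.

1201814

Step 1: 7*(-17)^3 + 8*(-17)^2 + 1*(-17)^1 + 3 = (-34391) + (2312) + (-17) + (3) = -32093; answer -32093
Step 2: R1 = -32093; m = 20; f(2) = 3*(22) + 1*(20) = 86; iterating: f(2)=86, f(3)=280, f(4)=926, f(5)=3058, f(6)=10100, f(7)=33358, f(8)=110174, f(9)=363880, f(10)=1201814; answer 1201814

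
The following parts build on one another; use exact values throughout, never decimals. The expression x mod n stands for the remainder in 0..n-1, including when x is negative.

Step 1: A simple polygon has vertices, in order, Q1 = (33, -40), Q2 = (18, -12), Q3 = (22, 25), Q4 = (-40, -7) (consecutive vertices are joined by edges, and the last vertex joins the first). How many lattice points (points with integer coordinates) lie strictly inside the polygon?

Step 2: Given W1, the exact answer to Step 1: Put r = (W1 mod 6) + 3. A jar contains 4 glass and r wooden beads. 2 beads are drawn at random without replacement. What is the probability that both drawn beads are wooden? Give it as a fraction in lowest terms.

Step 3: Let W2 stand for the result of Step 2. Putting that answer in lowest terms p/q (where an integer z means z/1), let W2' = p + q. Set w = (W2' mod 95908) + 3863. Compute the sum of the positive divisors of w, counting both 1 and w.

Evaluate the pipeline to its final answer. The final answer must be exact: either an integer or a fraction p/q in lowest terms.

Step 1: cross terms: (33*-12 - 18*-40)=324, (18*25 - 22*-12)=714, (22*-7 - -40*25)=846, (-40*-40 - 33*-7)=1831; twice the area = |3715| = 3715; area = 3715/2; boundary points = 1 + 1 + 2 + 1 = 5; strictly interior points = area - boundary/2 + 1 = 1856; answer 1856
Step 2: W1 = 1856; r = 5; total draws C(9,2) = 36; favorable C(5,2) = 10; P = 5/18; answer 5/18
Step 3: W2 = 5/18; threaded value p + q = 23; w = 3886; 3886 = 2 * 29 * 67; sigma = (1 + 2) * (1 + 29) * (1 + 67) = 3 * 30 * 68 = 6120; answer 6120

6120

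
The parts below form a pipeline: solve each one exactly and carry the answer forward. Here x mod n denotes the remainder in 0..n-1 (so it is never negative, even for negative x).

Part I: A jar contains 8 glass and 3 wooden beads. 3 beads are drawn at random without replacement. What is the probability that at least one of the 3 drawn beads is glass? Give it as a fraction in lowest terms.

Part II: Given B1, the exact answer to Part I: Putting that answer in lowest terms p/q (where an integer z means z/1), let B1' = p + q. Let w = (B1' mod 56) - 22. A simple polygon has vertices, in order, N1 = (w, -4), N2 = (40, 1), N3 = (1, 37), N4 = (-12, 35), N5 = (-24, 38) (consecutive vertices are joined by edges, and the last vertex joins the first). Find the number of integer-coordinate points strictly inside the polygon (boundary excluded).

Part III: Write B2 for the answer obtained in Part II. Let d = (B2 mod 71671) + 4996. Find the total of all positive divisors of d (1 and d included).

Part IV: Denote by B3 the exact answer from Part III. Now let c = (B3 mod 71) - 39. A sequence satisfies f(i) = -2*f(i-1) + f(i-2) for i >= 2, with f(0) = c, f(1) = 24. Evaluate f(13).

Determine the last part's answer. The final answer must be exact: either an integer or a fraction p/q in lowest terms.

775344

Part I: total draws C(11,3) = 165; complement C(3,3) = 1; favorable 165 - 1 = 164; P = 164/165; answer 164/165
Part II: B1 = 164/165; threaded value p + q = 329; w = 27; cross terms: (27*1 - 40*-4)=187, (40*37 - 1*1)=1479, (1*35 - -12*37)=479, (-12*38 - -24*35)=384, (-24*-4 - 27*38)=-930; twice the area = |1599| = 1599; area = 1599/2; boundary points = 1 + 3 + 1 + 3 + 3 = 11; strictly interior points = area - boundary/2 + 1 = 795; answer 795
Part III: B2 = 795; d = 5791; 5791 is prime, so its only divisors are 1 and 5791; sigma = 1 + 5791 = 5792; answer 5792
Part IV: B3 = 5792; c = 2; f(2) = -2*(24) + 1*(2) = -46; iterating: f(2)=-46, f(3)=116, f(4)=-278, f(5)=672, f(6)=-1622, f(7)=3916, f(8)=-9454, f(9)=22824, f(10)=-55102, f(11)=133028, f(12)=-321158, f(13)=775344; answer 775344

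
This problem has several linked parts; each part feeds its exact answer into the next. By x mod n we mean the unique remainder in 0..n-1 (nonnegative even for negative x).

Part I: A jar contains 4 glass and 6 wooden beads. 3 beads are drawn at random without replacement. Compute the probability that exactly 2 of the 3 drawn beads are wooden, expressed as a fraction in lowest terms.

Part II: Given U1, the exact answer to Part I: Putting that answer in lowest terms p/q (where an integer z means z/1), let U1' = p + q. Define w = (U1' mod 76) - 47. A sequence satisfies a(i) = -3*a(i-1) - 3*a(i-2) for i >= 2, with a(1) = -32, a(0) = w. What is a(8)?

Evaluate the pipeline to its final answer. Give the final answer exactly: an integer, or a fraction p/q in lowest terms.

-6156

Part I: total draws C(10,3) = 120; favorable C(6,2)*C(4,1) = 60; P = 1/2; answer 1/2
Part II: U1 = 1/2; threaded value p + q = 3; w = -44; a(2) = -3*(-32) - 3*(-44) = 228; iterating: a(2)=228, a(3)=-588, a(4)=1080, a(5)=-1476, a(6)=1188, a(7)=864, a(8)=-6156; answer -6156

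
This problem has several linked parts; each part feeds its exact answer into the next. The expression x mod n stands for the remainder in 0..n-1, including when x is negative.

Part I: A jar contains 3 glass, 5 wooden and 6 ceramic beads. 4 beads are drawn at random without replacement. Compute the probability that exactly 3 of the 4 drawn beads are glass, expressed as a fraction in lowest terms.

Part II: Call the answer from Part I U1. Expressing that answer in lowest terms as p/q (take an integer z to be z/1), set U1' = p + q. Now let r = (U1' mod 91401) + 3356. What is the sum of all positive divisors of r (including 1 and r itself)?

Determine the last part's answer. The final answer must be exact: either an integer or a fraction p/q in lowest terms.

Part I: total draws C(14,4) = 1001; favorable C(3,3)*C(11,1) = 11; P = 1/91; answer 1/91
Part II: U1 = 1/91; threaded value p + q = 92; r = 3448; 3448 = 2^3 * 431; sigma = (1 + 2 + 4 + 8) * (1 + 431) = 15 * 432 = 6480; answer 6480

6480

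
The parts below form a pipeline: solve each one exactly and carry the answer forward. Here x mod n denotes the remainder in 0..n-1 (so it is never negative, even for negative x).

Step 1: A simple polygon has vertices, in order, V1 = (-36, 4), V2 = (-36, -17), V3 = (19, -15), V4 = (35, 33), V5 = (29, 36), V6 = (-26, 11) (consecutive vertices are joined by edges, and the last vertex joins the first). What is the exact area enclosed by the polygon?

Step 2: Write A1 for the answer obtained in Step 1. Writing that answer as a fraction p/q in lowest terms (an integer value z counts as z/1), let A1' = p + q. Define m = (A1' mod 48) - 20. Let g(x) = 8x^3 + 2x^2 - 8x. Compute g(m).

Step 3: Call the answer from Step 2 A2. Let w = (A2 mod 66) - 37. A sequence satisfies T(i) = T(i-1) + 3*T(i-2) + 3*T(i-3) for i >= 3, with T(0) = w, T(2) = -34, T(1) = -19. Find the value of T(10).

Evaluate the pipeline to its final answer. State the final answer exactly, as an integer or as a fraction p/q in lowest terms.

Step 1: cross terms: (-36*-17 - -36*4)=756, (-36*-15 - 19*-17)=863, (19*33 - 35*-15)=1152, (35*36 - 29*33)=303, (29*11 - -26*36)=1255, (-26*4 - -36*11)=292; twice the area = |4621| = 4621; area = 4621/2; answer 4621/2
Step 2: A1 = 4621/2; threaded value p + q = 4623; m = -5; 8*(-5)^3 + 2*(-5)^2 - 8*(-5)^1 = (-1000) + (50) + (40) = -910; answer -910
Step 3: A2 = -910; w = -23; T(3) = 1*(-34) + 3*(-19) + 3*(-23) = -160; iterating: T(3)=-160, T(4)=-319, T(5)=-901, T(6)=-2338, T(7)=-5998, T(8)=-15715, T(9)=-40723, T(10)=-105862; answer -105862

-105862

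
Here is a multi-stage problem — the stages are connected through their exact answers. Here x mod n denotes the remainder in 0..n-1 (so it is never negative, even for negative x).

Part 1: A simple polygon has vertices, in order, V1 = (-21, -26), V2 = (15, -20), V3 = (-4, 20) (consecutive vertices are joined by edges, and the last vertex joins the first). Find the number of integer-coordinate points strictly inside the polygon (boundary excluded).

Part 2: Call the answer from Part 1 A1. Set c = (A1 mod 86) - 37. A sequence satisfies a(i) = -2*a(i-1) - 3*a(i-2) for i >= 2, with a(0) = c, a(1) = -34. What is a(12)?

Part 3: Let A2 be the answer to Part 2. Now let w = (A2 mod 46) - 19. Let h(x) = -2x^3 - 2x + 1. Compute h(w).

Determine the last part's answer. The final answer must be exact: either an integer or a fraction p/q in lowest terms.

Part 1: cross terms: (-21*-20 - 15*-26)=810, (15*20 - -4*-20)=220, (-4*-26 - -21*20)=524; twice the area = |1554| = 1554; area = 777; boundary points = 6 + 1 + 1 = 8; strictly interior points = area - boundary/2 + 1 = 774; answer 774
Part 2: A1 = 774; c = -37; a(2) = -2*(-34) - 3*(-37) = 179; iterating: a(2)=179, a(3)=-256, a(4)=-25, a(5)=818, a(6)=-1561, a(7)=668, a(8)=3347, a(9)=-8698, a(10)=7355, a(11)=11384, a(12)=-44833; answer -44833
Part 3: A2 = -44833; w = -2; -2*(-2)^3 - 2*(-2)^1 + 1 = (16) + (4) + (1) = 21; answer 21

21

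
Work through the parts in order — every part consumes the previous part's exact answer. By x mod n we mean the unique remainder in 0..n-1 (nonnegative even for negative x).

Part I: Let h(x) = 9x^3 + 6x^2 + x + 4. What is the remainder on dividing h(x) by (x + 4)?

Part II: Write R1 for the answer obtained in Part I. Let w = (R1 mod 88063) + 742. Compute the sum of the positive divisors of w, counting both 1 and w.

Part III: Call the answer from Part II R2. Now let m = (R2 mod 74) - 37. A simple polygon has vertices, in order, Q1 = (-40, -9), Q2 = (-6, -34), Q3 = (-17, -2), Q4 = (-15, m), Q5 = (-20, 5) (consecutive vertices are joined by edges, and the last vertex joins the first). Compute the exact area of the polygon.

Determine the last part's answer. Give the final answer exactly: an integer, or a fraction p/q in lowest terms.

Part I: remainder = value at the root: 9*(-4)^3 + 6*(-4)^2 + 1*(-4)^1 + 4 = (-576) + (96) + (-4) + (4) = -480; answer -480
Part II: R1 = -480; w = 88325; 88325 = 5^2 * 3533; sigma = (1 + 5 + 25) * (1 + 3533) = 31 * 3534 = 109554; answer 109554
Part III: R2 = 109554; m = -3; cross terms: (-40*-34 - -6*-9)=1306, (-6*-2 - -17*-34)=-566, (-17*-3 - -15*-2)=21, (-15*5 - -20*-3)=-135, (-20*-9 - -40*5)=380; twice the area = |1006| = 1006; area = 503; answer 503

503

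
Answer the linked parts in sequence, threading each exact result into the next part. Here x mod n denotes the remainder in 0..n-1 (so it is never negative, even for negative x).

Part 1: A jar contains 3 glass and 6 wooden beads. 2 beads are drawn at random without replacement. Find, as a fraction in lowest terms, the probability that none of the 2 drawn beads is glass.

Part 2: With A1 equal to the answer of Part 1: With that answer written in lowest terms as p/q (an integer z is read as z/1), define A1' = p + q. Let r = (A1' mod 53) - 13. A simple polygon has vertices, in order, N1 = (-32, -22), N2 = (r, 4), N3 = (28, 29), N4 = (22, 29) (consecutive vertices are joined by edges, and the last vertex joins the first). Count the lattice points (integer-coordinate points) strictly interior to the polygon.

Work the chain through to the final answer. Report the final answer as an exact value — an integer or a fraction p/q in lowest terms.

Part 1: total draws C(9,2) = 36; favorable C(6,2) = 15; P = 5/12; answer 5/12
Part 2: A1 = 5/12; threaded value p + q = 17; r = 4; cross terms: (-32*4 - 4*-22)=-40, (4*29 - 28*4)=4, (28*29 - 22*29)=174, (22*-22 - -32*29)=444; twice the area = |582| = 582; area = 291; boundary points = 2 + 1 + 6 + 3 = 12; strictly interior points = area - boundary/2 + 1 = 286; answer 286

286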